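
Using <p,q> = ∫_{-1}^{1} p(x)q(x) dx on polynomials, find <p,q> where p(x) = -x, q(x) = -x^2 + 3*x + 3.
<p,q> = -2

Expand the product: p(x)·q(x) = x^3 - 3*x^2 - 3*x.
∫_{-1}^{1} of each monomial x^k gives [2/(k+1) if k even, 0 if k odd]. Integrating term-by-term (or equivalently evaluating the antiderivative F(x) = x^4/4 - x^3 - 3*x^2/2 at the endpoints):
  F(1) − F(−1) = -9/4 − (-1/4) = -2.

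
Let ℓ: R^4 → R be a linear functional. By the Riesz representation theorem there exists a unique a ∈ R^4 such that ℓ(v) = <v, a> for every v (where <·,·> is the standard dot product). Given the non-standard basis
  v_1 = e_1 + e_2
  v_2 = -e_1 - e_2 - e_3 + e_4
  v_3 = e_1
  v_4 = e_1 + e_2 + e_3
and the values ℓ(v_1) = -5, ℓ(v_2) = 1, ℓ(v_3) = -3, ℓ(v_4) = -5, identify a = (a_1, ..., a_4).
a = (-3, -2, 0, -4)

Write a = (a_1, ..., a_4) in the standard basis. For each basis vector v_i, ℓ(v_i) = <v_i, a> is a linear equation in the a_j's. Collect the n equations into a matrix system V a = ℓ, where row i of V is v_i (expressed in the standard basis). Since V is invertible (lower-triangular with 1s on the diagonal, up to permutation), solve by back-substitution:
  V =
[[1, 1, 0, 0],
 [-1, -1, -1, 1],
 [1, 0, 0, 0],
 [1, 1, 1, 0]]
  V a = (-5, 1, -3, -5)
Solving gives a = (-3, -2, 0, -4).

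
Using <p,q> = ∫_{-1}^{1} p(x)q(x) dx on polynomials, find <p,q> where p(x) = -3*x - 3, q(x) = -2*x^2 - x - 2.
<p,q> = 18

Expand the product: p(x)·q(x) = 6*x^3 + 9*x^2 + 9*x + 6.
∫_{-1}^{1} of each monomial x^k gives [2/(k+1) if k even, 0 if k odd]. Integrating term-by-term (or equivalently evaluating the antiderivative F(x) = 3*x^4/2 + 3*x^3 + 9*x^2/2 + 6*x at the endpoints):
  F(1) − F(−1) = 15 − (-3) = 18.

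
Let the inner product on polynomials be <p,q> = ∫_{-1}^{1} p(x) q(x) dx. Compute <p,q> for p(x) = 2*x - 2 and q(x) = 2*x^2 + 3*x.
<p,q> = 4/3

Expand the product: p(x)·q(x) = 4*x^3 + 2*x^2 - 6*x.
∫_{-1}^{1} of each monomial x^k gives [2/(k+1) if k even, 0 if k odd]. Integrating term-by-term (or equivalently evaluating the antiderivative F(x) = x^4 + 2*x^3/3 - 3*x^2 at the endpoints):
  F(1) − F(−1) = -4/3 − (-8/3) = 4/3.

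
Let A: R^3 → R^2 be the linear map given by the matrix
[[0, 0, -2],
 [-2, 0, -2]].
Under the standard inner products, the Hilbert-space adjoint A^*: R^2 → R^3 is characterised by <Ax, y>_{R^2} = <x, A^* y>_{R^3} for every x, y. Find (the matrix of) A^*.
A^* = A^T =
[[0, -2],
 [0, 0],
 [-2, -2]]

For real matrices with standard dot products, the defining identity <Ax, y> = <x, A^* y> gives (Ax)^T y = x^T (A^*) y, i.e. x^T A^T y = x^T (A^*) y. Since this holds for all x, y, we must have A^* = A^T. Therefore
A^* =
[[0, -2],
 [0, 0],
 [-2, -2]].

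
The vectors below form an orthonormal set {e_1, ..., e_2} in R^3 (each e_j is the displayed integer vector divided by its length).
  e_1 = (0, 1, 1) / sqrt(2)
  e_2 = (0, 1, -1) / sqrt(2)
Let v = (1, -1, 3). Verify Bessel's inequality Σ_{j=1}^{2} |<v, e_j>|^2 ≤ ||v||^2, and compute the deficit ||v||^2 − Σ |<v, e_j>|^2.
Σ |<v, e_j>|^2 = 10; ||v||^2 = 11; deficit = 1

Write each e_j = u_j / sqrt(<u_j, u_j>) where u_j is the displayed integer vector. Then <v, e_j> = <v, u_j> / sqrt(<u_j, u_j>), so |<v, e_j>|^2 = <v, u_j>^2 / <u_j, u_j>.
Coefficients: <v, e_1> = 2/sqrt(2), <v, e_2> = -4/sqrt(2).
Square and sum: Σ |<v, e_j>|^2 = 10.
Compute ||v||^2 = v·v = 11.
Deficit = 11 − 10 = 1 ≥ 0, confirming Bessel's inequality. (The deficit equals ||v − Σ <v,e_j> e_j||^2, the squared distance from v to span{e_j}.)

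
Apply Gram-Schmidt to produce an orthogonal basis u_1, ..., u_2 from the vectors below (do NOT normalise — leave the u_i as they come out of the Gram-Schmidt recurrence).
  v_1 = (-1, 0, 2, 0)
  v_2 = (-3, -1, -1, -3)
Orthogonal basis:
  u_1 = (-1, 0, 2, 0)
  u_2 = (-14/5, -1, -7/5, -3)

Apply the Gram-Schmidt recurrence
  u_1 = v_1
  u_i = v_i − Σ_{j<i} ((v_i · u_j) / (u_j · u_j)) · u_j.

Step by step this gives:
  u_1 = (-1, 0, 2, 0)
  u_2 = (-14/5, -1, -7/5, -3)

Orthogonality check:
  u_2 · u_1 = 0 (should be 0)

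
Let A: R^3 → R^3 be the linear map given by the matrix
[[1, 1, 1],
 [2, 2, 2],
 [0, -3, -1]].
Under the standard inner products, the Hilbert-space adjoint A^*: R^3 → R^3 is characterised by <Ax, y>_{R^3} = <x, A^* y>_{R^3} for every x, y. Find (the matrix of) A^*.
A^* = A^T =
[[1, 2, 0],
 [1, 2, -3],
 [1, 2, -1]]

For real matrices with standard dot products, the defining identity <Ax, y> = <x, A^* y> gives (Ax)^T y = x^T (A^*) y, i.e. x^T A^T y = x^T (A^*) y. Since this holds for all x, y, we must have A^* = A^T. Therefore
A^* =
[[1, 2, 0],
 [1, 2, -3],
 [1, 2, -1]].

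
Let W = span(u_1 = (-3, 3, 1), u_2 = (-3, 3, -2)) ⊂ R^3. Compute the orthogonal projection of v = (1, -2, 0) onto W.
proj_W(v) = (3/2, -3/2, 0)

Set up U = [u_1 | ... | u_2] ∈ R^(3×2). The projector onto W = col(U) is P = U (U^T U)^(-1) U^T.
Compute U^T U =
  [19, 16]
  [16, 22],
and U^T v = (-9, -9).
Solve U^T U · c = U^T v for the coefficients: c = (-1/3, -1/6). The projection is proj_W(v) = U c.
Check: (v - proj_W(v)) · u_1 = 0  (should be 0).
Check: (v - proj_W(v)) · u_2 = 0  (should be 0).
Result: proj_W(v) = (3/2, -3/2, 0).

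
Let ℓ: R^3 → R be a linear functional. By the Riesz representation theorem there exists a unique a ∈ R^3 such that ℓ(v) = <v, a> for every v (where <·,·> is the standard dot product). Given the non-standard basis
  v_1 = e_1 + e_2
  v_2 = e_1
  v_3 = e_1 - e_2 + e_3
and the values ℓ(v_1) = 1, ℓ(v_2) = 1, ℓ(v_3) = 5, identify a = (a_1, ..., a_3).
a = (1, 0, 4)

Write a = (a_1, ..., a_3) in the standard basis. For each basis vector v_i, ℓ(v_i) = <v_i, a> is a linear equation in the a_j's. Collect the n equations into a matrix system V a = ℓ, where row i of V is v_i (expressed in the standard basis). Since V is invertible (lower-triangular with 1s on the diagonal, up to permutation), solve by back-substitution:
  V =
[[1, 1, 0],
 [1, 0, 0],
 [1, -1, 1]]
  V a = (1, 1, 5)
Solving gives a = (1, 0, 4).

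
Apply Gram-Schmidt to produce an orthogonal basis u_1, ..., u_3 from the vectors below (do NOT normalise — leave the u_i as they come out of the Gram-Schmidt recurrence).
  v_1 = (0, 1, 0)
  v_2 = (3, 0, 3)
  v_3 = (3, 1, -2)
Orthogonal basis:
  u_1 = (0, 1, 0)
  u_2 = (3, 0, 3)
  u_3 = (5/2, 0, -5/2)

Apply the Gram-Schmidt recurrence
  u_1 = v_1
  u_i = v_i − Σ_{j<i} ((v_i · u_j) / (u_j · u_j)) · u_j.

Step by step this gives:
  u_1 = (0, 1, 0)
  u_2 = (3, 0, 3)
  u_3 = (5/2, 0, -5/2)

Orthogonality check:
  u_2 · u_1 = 0 (should be 0)
  u_3 · u_1 = 0 (should be 0)
  u_3 · u_2 = 0 (should be 0)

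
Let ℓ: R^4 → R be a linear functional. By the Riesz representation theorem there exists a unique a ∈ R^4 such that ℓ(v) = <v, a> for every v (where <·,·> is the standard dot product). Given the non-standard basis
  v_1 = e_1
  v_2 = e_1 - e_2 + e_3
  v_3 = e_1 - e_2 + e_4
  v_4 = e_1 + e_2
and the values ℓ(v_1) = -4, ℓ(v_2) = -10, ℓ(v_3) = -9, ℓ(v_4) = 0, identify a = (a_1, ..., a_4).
a = (-4, 4, -2, -1)

Write a = (a_1, ..., a_4) in the standard basis. For each basis vector v_i, ℓ(v_i) = <v_i, a> is a linear equation in the a_j's. Collect the n equations into a matrix system V a = ℓ, where row i of V is v_i (expressed in the standard basis). Since V is invertible (lower-triangular with 1s on the diagonal, up to permutation), solve by back-substitution:
  V =
[[1, 0, 0, 0],
 [1, -1, 1, 0],
 [1, -1, 0, 1],
 [1, 1, 0, 0]]
  V a = (-4, -10, -9, 0)
Solving gives a = (-4, 4, -2, -1).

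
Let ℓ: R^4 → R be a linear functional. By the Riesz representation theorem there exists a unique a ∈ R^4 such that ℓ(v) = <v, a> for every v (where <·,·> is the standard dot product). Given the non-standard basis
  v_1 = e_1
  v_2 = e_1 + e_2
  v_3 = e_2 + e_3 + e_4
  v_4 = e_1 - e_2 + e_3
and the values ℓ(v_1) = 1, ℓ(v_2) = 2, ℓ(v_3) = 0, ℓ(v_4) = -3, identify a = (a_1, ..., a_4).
a = (1, 1, -3, 2)

Write a = (a_1, ..., a_4) in the standard basis. For each basis vector v_i, ℓ(v_i) = <v_i, a> is a linear equation in the a_j's. Collect the n equations into a matrix system V a = ℓ, where row i of V is v_i (expressed in the standard basis). Since V is invertible (lower-triangular with 1s on the diagonal, up to permutation), solve by back-substitution:
  V =
[[1, 0, 0, 0],
 [1, 1, 0, 0],
 [0, 1, 1, 1],
 [1, -1, 1, 0]]
  V a = (1, 2, 0, -3)
Solving gives a = (1, 1, -3, 2).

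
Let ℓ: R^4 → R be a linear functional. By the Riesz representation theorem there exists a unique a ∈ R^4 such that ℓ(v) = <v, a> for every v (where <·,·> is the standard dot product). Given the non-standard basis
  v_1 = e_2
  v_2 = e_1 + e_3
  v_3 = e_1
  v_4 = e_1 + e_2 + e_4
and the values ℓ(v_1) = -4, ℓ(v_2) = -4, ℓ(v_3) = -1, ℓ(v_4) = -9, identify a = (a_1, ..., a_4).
a = (-1, -4, -3, -4)

Write a = (a_1, ..., a_4) in the standard basis. For each basis vector v_i, ℓ(v_i) = <v_i, a> is a linear equation in the a_j's. Collect the n equations into a matrix system V a = ℓ, where row i of V is v_i (expressed in the standard basis). Since V is invertible (lower-triangular with 1s on the diagonal, up to permutation), solve by back-substitution:
  V =
[[0, 1, 0, 0],
 [1, 0, 1, 0],
 [1, 0, 0, 0],
 [1, 1, 0, 1]]
  V a = (-4, -4, -1, -9)
Solving gives a = (-1, -4, -3, -4).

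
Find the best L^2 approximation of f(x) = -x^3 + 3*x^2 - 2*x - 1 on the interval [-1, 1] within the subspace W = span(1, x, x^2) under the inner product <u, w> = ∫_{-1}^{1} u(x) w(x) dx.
g(x) = 3*x^2 - 13*x/5 - 1

The best approximation g ∈ W is the orthogonal projection of f onto W. Writing g = a_0 + a_1 x + a_2 x^2, the coefficients solve the normal equations G · a = b where
  G_{ij} = <φ_i, φ_j> and b_i = <f, φ_i>, with φ_0 = 1, φ_1 = x, φ_2 = x^2.
G =
  [2, 0, 2/3]
  [0, 2/3, 0]
  [2/3, 0, 2/5],
b = (0, -26/15, 8/15).
Solving gives a_0 = -1, a_1 = -13/5, a_2 = 3, so
  g(x) = 3*x^2 - 13*x/5 - 1.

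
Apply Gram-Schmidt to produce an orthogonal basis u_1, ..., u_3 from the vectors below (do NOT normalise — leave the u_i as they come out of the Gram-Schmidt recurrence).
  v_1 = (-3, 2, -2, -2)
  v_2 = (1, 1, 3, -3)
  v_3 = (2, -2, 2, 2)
Orthogonal basis:
  u_1 = (-3, 2, -2, -2)
  u_2 = (6/7, 23/21, 61/21, -65/21)
  u_3 = (-224/419, -100/419, 172/419, 64/419)

Apply the Gram-Schmidt recurrence
  u_1 = v_1
  u_i = v_i − Σ_{j<i} ((v_i · u_j) / (u_j · u_j)) · u_j.

Step by step this gives:
  u_1 = (-3, 2, -2, -2)
  u_2 = (6/7, 23/21, 61/21, -65/21)
  u_3 = (-224/419, -100/419, 172/419, 64/419)

Orthogonality check:
  u_2 · u_1 = 0 (should be 0)
  u_3 · u_1 = 0 (should be 0)
  u_3 · u_2 = 0 (should be 0)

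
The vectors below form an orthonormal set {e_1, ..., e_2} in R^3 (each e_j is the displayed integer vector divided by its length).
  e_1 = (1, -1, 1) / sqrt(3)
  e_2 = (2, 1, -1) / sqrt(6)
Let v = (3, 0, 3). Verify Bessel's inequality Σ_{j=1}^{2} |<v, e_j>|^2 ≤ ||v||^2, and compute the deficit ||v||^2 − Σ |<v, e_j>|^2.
Σ |<v, e_j>|^2 = 27/2; ||v||^2 = 18; deficit = 9/2

Write each e_j = u_j / sqrt(<u_j, u_j>) where u_j is the displayed integer vector. Then <v, e_j> = <v, u_j> / sqrt(<u_j, u_j>), so |<v, e_j>|^2 = <v, u_j>^2 / <u_j, u_j>.
Coefficients: <v, e_1> = 6/sqrt(3), <v, e_2> = 3/sqrt(6).
Square and sum: Σ |<v, e_j>|^2 = 27/2.
Compute ||v||^2 = v·v = 18.
Deficit = 18 − 27/2 = 9/2 ≥ 0, confirming Bessel's inequality. (The deficit equals ||v − Σ <v,e_j> e_j||^2, the squared distance from v to span{e_j}.)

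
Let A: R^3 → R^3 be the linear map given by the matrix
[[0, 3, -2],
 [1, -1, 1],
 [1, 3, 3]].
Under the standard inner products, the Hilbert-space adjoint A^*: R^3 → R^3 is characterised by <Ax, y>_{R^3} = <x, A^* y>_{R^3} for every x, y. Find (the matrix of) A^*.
A^* = A^T =
[[0, 1, 1],
 [3, -1, 3],
 [-2, 1, 3]]

For real matrices with standard dot products, the defining identity <Ax, y> = <x, A^* y> gives (Ax)^T y = x^T (A^*) y, i.e. x^T A^T y = x^T (A^*) y. Since this holds for all x, y, we must have A^* = A^T. Therefore
A^* =
[[0, 1, 1],
 [3, -1, 3],
 [-2, 1, 3]].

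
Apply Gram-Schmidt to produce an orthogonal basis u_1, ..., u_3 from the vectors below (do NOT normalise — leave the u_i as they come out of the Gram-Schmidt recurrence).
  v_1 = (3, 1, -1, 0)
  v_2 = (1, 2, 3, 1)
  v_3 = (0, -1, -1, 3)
Orthogonal basis:
  u_1 = (3, 1, -1, 0)
  u_2 = (5/11, 20/11, 35/11, 1)
  u_3 = (10/161, -121/161, -13/23, 505/161)

Apply the Gram-Schmidt recurrence
  u_1 = v_1
  u_i = v_i − Σ_{j<i} ((v_i · u_j) / (u_j · u_j)) · u_j.

Step by step this gives:
  u_1 = (3, 1, -1, 0)
  u_2 = (5/11, 20/11, 35/11, 1)
  u_3 = (10/161, -121/161, -13/23, 505/161)

Orthogonality check:
  u_2 · u_1 = 0 (should be 0)
  u_3 · u_1 = 0 (should be 0)
  u_3 · u_2 = 0 (should be 0)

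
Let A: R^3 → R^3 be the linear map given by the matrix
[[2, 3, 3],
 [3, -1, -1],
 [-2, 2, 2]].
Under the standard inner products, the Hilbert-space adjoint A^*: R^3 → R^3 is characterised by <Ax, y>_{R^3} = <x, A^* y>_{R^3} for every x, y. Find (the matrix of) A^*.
A^* = A^T =
[[2, 3, -2],
 [3, -1, 2],
 [3, -1, 2]]

For real matrices with standard dot products, the defining identity <Ax, y> = <x, A^* y> gives (Ax)^T y = x^T (A^*) y, i.e. x^T A^T y = x^T (A^*) y. Since this holds for all x, y, we must have A^* = A^T. Therefore
A^* =
[[2, 3, -2],
 [3, -1, 2],
 [3, -1, 2]].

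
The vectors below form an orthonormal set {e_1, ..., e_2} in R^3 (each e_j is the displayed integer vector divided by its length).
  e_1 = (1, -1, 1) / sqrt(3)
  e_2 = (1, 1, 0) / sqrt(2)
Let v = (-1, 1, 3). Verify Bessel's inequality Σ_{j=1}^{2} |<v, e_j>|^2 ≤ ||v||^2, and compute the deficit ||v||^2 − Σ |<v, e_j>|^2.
Σ |<v, e_j>|^2 = 1/3; ||v||^2 = 11; deficit = 32/3

Write each e_j = u_j / sqrt(<u_j, u_j>) where u_j is the displayed integer vector. Then <v, e_j> = <v, u_j> / sqrt(<u_j, u_j>), so |<v, e_j>|^2 = <v, u_j>^2 / <u_j, u_j>.
Coefficients: <v, e_1> = 1/sqrt(3), <v, e_2> = 0/sqrt(2).
Square and sum: Σ |<v, e_j>|^2 = 1/3.
Compute ||v||^2 = v·v = 11.
Deficit = 11 − 1/3 = 32/3 ≥ 0, confirming Bessel's inequality. (The deficit equals ||v − Σ <v,e_j> e_j||^2, the squared distance from v to span{e_j}.)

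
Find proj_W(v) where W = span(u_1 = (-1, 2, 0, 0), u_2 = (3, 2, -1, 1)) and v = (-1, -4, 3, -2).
proj_W(v) = (-65/37, -162/37, 73/74, -73/74)

Set up U = [u_1 | ... | u_2] ∈ R^(4×2). The projector onto W = col(U) is P = U (U^T U)^(-1) U^T.
Compute U^T U =
  [5, 1]
  [1, 15],
and U^T v = (-7, -16).
Solve U^T U · c = U^T v for the coefficients: c = (-89/74, -73/74). The projection is proj_W(v) = U c.
Check: (v - proj_W(v)) · u_1 = 0  (should be 0).
Check: (v - proj_W(v)) · u_2 = 0  (should be 0).
Result: proj_W(v) = (-65/37, -162/37, 73/74, -73/74).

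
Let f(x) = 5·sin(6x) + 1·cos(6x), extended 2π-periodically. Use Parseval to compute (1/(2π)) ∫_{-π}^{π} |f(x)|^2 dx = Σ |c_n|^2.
Σ |c_n|^2 = 13

Expand |f|^2 and use orthogonality of {sin(nx), cos(mx)} on [-π, π]:
  ∫_{-π}^{π} sin(nx)^2 dx = π, ∫ cos(mx)^2 dx = π, and cross terms integrate to 0.
So ∫_{-π}^{π} f(x)^2 dx = 5^2 · π + 1^2 · π = (25 + 1)π.
Divide by 2π: (25 + 1)/2 = 13.
By Parseval, this equals Σ |c_n|^2.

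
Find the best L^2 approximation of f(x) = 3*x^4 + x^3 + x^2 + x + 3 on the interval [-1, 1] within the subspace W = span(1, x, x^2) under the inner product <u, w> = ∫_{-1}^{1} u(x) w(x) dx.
g(x) = 25*x^2/7 + 8*x/5 + 96/35

The best approximation g ∈ W is the orthogonal projection of f onto W. Writing g = a_0 + a_1 x + a_2 x^2, the coefficients solve the normal equations G · a = b where
  G_{ij} = <φ_i, φ_j> and b_i = <f, φ_i>, with φ_0 = 1, φ_1 = x, φ_2 = x^2.
G =
  [2, 0, 2/3]
  [0, 2/3, 0]
  [2/3, 0, 2/5],
b = (118/15, 16/15, 114/35).
Solving gives a_0 = 96/35, a_1 = 8/5, a_2 = 25/7, so
  g(x) = 25*x^2/7 + 8*x/5 + 96/35.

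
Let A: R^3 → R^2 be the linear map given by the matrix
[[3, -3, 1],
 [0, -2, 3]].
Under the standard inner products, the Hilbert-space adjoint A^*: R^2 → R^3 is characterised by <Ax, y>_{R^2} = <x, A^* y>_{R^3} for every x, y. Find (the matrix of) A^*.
A^* = A^T =
[[3, 0],
 [-3, -2],
 [1, 3]]

For real matrices with standard dot products, the defining identity <Ax, y> = <x, A^* y> gives (Ax)^T y = x^T (A^*) y, i.e. x^T A^T y = x^T (A^*) y. Since this holds for all x, y, we must have A^* = A^T. Therefore
A^* =
[[3, 0],
 [-3, -2],
 [1, 3]].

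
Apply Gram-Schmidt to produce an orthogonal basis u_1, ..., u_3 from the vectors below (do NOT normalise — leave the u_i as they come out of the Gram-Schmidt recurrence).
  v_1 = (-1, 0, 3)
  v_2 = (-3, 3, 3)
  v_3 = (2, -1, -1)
Orthogonal basis:
  u_1 = (-1, 0, 3)
  u_2 = (-9/5, 3, -3/5)
  u_3 = (9/14, 3/7, 3/14)

Apply the Gram-Schmidt recurrence
  u_1 = v_1
  u_i = v_i − Σ_{j<i} ((v_i · u_j) / (u_j · u_j)) · u_j.

Step by step this gives:
  u_1 = (-1, 0, 3)
  u_2 = (-9/5, 3, -3/5)
  u_3 = (9/14, 3/7, 3/14)

Orthogonality check:
  u_2 · u_1 = 0 (should be 0)
  u_3 · u_1 = 0 (should be 0)
  u_3 · u_2 = 0 (should be 0)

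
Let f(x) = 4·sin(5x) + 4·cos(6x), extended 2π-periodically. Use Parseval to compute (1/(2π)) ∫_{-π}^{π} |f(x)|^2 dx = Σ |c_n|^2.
Σ |c_n|^2 = 16

Expand |f|^2 and use orthogonality of {sin(nx), cos(mx)} on [-π, π]:
  ∫_{-π}^{π} sin(nx)^2 dx = π, ∫ cos(mx)^2 dx = π, and cross terms integrate to 0.
So ∫_{-π}^{π} f(x)^2 dx = 4^2 · π + 4^2 · π = (16 + 16)π.
Divide by 2π: (16 + 16)/2 = 16.
By Parseval, this equals Σ |c_n|^2.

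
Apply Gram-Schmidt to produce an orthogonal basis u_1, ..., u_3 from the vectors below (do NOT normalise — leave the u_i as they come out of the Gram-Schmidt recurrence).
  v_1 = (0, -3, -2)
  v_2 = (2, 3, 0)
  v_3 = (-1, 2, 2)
Orthogonal basis:
  u_1 = (0, -3, -2)
  u_2 = (2, 12/13, -18/13)
  u_3 = (-3/22, 1/11, -3/22)

Apply the Gram-Schmidt recurrence
  u_1 = v_1
  u_i = v_i − Σ_{j<i} ((v_i · u_j) / (u_j · u_j)) · u_j.

Step by step this gives:
  u_1 = (0, -3, -2)
  u_2 = (2, 12/13, -18/13)
  u_3 = (-3/22, 1/11, -3/22)

Orthogonality check:
  u_2 · u_1 = 0 (should be 0)
  u_3 · u_1 = 0 (should be 0)
  u_3 · u_2 = 0 (should be 0)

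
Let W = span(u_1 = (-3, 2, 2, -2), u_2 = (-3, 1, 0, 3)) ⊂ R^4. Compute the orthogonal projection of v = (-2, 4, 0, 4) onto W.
proj_W(v) = (-654/187, 20/17, 4/187, 644/187)

Set up U = [u_1 | ... | u_2] ∈ R^(4×2). The projector onto W = col(U) is P = U (U^T U)^(-1) U^T.
Compute U^T U =
  [21, 5]
  [5, 19],
and U^T v = (6, 22).
Solve U^T U · c = U^T v for the coefficients: c = (2/187, 216/187). The projection is proj_W(v) = U c.
Check: (v - proj_W(v)) · u_1 = 0  (should be 0).
Check: (v - proj_W(v)) · u_2 = 0  (should be 0).
Result: proj_W(v) = (-654/187, 20/17, 4/187, 644/187).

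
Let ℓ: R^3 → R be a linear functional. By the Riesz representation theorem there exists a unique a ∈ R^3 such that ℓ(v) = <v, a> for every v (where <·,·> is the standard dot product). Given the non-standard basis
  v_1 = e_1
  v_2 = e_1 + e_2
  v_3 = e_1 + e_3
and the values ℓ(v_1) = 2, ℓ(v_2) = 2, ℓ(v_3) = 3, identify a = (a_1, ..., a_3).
a = (2, 0, 1)

Write a = (a_1, ..., a_3) in the standard basis. For each basis vector v_i, ℓ(v_i) = <v_i, a> is a linear equation in the a_j's. Collect the n equations into a matrix system V a = ℓ, where row i of V is v_i (expressed in the standard basis). Since V is invertible (lower-triangular with 1s on the diagonal, up to permutation), solve by back-substitution:
  V =
[[1, 0, 0],
 [1, 1, 0],
 [1, 0, 1]]
  V a = (2, 2, 3)
Solving gives a = (2, 0, 1).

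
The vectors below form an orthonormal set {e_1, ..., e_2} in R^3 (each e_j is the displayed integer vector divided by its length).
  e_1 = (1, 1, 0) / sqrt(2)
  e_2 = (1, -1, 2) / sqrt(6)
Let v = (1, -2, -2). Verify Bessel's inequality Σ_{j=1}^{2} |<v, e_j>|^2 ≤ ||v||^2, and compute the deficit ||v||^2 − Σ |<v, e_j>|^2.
Σ |<v, e_j>|^2 = 2/3; ||v||^2 = 9; deficit = 25/3

Write each e_j = u_j / sqrt(<u_j, u_j>) where u_j is the displayed integer vector. Then <v, e_j> = <v, u_j> / sqrt(<u_j, u_j>), so |<v, e_j>|^2 = <v, u_j>^2 / <u_j, u_j>.
Coefficients: <v, e_1> = -1/sqrt(2), <v, e_2> = -1/sqrt(6).
Square and sum: Σ |<v, e_j>|^2 = 2/3.
Compute ||v||^2 = v·v = 9.
Deficit = 9 − 2/3 = 25/3 ≥ 0, confirming Bessel's inequality. (The deficit equals ||v − Σ <v,e_j> e_j||^2, the squared distance from v to span{e_j}.)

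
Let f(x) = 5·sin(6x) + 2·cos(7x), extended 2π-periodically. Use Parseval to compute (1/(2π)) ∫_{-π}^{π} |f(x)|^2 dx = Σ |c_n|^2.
Σ |c_n|^2 = 29/2

Expand |f|^2 and use orthogonality of {sin(nx), cos(mx)} on [-π, π]:
  ∫_{-π}^{π} sin(nx)^2 dx = π, ∫ cos(mx)^2 dx = π, and cross terms integrate to 0.
So ∫_{-π}^{π} f(x)^2 dx = 5^2 · π + 2^2 · π = (25 + 4)π.
Divide by 2π: (25 + 4)/2 = 29/2.
By Parseval, this equals Σ |c_n|^2.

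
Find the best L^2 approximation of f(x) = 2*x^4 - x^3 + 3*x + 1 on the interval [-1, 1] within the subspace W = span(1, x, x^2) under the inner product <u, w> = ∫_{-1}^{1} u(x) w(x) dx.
g(x) = 12*x^2/7 + 12*x/5 + 29/35

The best approximation g ∈ W is the orthogonal projection of f onto W. Writing g = a_0 + a_1 x + a_2 x^2, the coefficients solve the normal equations G · a = b where
  G_{ij} = <φ_i, φ_j> and b_i = <f, φ_i>, with φ_0 = 1, φ_1 = x, φ_2 = x^2.
G =
  [2, 0, 2/3]
  [0, 2/3, 0]
  [2/3, 0, 2/5],
b = (14/5, 8/5, 26/21).
Solving gives a_0 = 29/35, a_1 = 12/5, a_2 = 12/7, so
  g(x) = 12*x^2/7 + 12*x/5 + 29/35.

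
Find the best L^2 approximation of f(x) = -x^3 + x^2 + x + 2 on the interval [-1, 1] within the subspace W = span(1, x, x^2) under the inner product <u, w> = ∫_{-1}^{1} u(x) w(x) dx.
g(x) = x^2 + 2*x/5 + 2

The best approximation g ∈ W is the orthogonal projection of f onto W. Writing g = a_0 + a_1 x + a_2 x^2, the coefficients solve the normal equations G · a = b where
  G_{ij} = <φ_i, φ_j> and b_i = <f, φ_i>, with φ_0 = 1, φ_1 = x, φ_2 = x^2.
G =
  [2, 0, 2/3]
  [0, 2/3, 0]
  [2/3, 0, 2/5],
b = (14/3, 4/15, 26/15).
Solving gives a_0 = 2, a_1 = 2/5, a_2 = 1, so
  g(x) = x^2 + 2*x/5 + 2.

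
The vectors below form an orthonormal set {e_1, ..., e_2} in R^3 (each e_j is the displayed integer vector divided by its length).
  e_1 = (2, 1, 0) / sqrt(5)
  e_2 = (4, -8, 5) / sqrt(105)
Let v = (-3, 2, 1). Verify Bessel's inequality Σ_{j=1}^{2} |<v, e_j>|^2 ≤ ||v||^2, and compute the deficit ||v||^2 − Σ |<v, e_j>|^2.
Σ |<v, e_j>|^2 = 173/21; ||v||^2 = 14; deficit = 121/21

Write each e_j = u_j / sqrt(<u_j, u_j>) where u_j is the displayed integer vector. Then <v, e_j> = <v, u_j> / sqrt(<u_j, u_j>), so |<v, e_j>|^2 = <v, u_j>^2 / <u_j, u_j>.
Coefficients: <v, e_1> = -4/sqrt(5), <v, e_2> = -23/sqrt(105).
Square and sum: Σ |<v, e_j>|^2 = 173/21.
Compute ||v||^2 = v·v = 14.
Deficit = 14 − 173/21 = 121/21 ≥ 0, confirming Bessel's inequality. (The deficit equals ||v − Σ <v,e_j> e_j||^2, the squared distance from v to span{e_j}.)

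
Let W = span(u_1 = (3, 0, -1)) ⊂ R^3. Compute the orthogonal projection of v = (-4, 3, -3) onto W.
proj_W(v) = (-27/10, 0, 9/10)

Set up U = [u_1 | ... | u_1] ∈ R^(3×1). The projector onto W = col(U) is P = U (U^T U)^(-1) U^T.
Compute U^T U =
  [10],
and U^T v = (-9).
Solve U^T U · c = U^T v for the coefficients: c = (-9/10). The projection is proj_W(v) = U c.
Check: (v - proj_W(v)) · u_1 = 0  (should be 0).
Result: proj_W(v) = (-27/10, 0, 9/10).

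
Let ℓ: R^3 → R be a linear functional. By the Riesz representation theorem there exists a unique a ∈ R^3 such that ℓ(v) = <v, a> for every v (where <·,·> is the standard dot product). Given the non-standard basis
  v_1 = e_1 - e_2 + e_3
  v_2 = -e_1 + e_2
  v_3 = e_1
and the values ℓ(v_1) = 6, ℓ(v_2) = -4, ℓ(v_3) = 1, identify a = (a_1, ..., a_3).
a = (1, -3, 2)

Write a = (a_1, ..., a_3) in the standard basis. For each basis vector v_i, ℓ(v_i) = <v_i, a> is a linear equation in the a_j's. Collect the n equations into a matrix system V a = ℓ, where row i of V is v_i (expressed in the standard basis). Since V is invertible (lower-triangular with 1s on the diagonal, up to permutation), solve by back-substitution:
  V =
[[1, -1, 1],
 [-1, 1, 0],
 [1, 0, 0]]
  V a = (6, -4, 1)
Solving gives a = (1, -3, 2).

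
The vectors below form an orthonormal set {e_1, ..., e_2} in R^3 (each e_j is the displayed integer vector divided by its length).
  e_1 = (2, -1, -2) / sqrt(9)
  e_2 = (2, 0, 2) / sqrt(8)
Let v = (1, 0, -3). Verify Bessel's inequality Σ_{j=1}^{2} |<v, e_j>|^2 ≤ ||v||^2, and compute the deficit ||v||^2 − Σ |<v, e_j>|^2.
Σ |<v, e_j>|^2 = 82/9; ||v||^2 = 10; deficit = 8/9

Write each e_j = u_j / sqrt(<u_j, u_j>) where u_j is the displayed integer vector. Then <v, e_j> = <v, u_j> / sqrt(<u_j, u_j>), so |<v, e_j>|^2 = <v, u_j>^2 / <u_j, u_j>.
Coefficients: <v, e_1> = 8/sqrt(9), <v, e_2> = -4/sqrt(8).
Square and sum: Σ |<v, e_j>|^2 = 82/9.
Compute ||v||^2 = v·v = 10.
Deficit = 10 − 82/9 = 8/9 ≥ 0, confirming Bessel's inequality. (The deficit equals ||v − Σ <v,e_j> e_j||^2, the squared distance from v to span{e_j}.)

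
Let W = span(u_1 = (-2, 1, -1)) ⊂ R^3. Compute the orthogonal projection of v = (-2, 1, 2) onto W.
proj_W(v) = (-1, 1/2, -1/2)

Set up U = [u_1 | ... | u_1] ∈ R^(3×1). The projector onto W = col(U) is P = U (U^T U)^(-1) U^T.
Compute U^T U =
  [6],
and U^T v = (3).
Solve U^T U · c = U^T v for the coefficients: c = (1/2). The projection is proj_W(v) = U c.
Check: (v - proj_W(v)) · u_1 = 0  (should be 0).
Result: proj_W(v) = (-1, 1/2, -1/2).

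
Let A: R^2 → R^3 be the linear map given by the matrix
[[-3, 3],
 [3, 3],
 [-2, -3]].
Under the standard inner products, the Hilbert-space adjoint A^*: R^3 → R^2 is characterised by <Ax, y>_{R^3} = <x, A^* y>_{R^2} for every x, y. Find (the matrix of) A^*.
A^* = A^T =
[[-3, 3, -2],
 [3, 3, -3]]

For real matrices with standard dot products, the defining identity <Ax, y> = <x, A^* y> gives (Ax)^T y = x^T (A^*) y, i.e. x^T A^T y = x^T (A^*) y. Since this holds for all x, y, we must have A^* = A^T. Therefore
A^* =
[[-3, 3, -2],
 [3, 3, -3]].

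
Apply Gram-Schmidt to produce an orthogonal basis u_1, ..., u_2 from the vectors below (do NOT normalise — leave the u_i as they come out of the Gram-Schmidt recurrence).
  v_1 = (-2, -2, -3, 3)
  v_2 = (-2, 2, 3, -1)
Orthogonal basis:
  u_1 = (-2, -2, -3, 3)
  u_2 = (-38/13, 14/13, 21/13, 5/13)

Apply the Gram-Schmidt recurrence
  u_1 = v_1
  u_i = v_i − Σ_{j<i} ((v_i · u_j) / (u_j · u_j)) · u_j.

Step by step this gives:
  u_1 = (-2, -2, -3, 3)
  u_2 = (-38/13, 14/13, 21/13, 5/13)

Orthogonality check:
  u_2 · u_1 = 0 (should be 0)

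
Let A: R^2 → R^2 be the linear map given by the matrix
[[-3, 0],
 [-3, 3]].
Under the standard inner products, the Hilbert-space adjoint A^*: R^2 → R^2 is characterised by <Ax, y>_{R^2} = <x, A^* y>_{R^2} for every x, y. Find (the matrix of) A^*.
A^* = A^T =
[[-3, -3],
 [0, 3]]

For real matrices with standard dot products, the defining identity <Ax, y> = <x, A^* y> gives (Ax)^T y = x^T (A^*) y, i.e. x^T A^T y = x^T (A^*) y. Since this holds for all x, y, we must have A^* = A^T. Therefore
A^* =
[[-3, -3],
 [0, 3]].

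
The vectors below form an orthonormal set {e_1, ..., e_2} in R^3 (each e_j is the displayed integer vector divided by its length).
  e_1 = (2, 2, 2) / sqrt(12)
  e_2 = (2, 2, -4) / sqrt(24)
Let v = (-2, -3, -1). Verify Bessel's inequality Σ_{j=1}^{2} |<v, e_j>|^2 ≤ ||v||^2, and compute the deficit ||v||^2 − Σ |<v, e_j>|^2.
Σ |<v, e_j>|^2 = 27/2; ||v||^2 = 14; deficit = 1/2

Write each e_j = u_j / sqrt(<u_j, u_j>) where u_j is the displayed integer vector. Then <v, e_j> = <v, u_j> / sqrt(<u_j, u_j>), so |<v, e_j>|^2 = <v, u_j>^2 / <u_j, u_j>.
Coefficients: <v, e_1> = -12/sqrt(12), <v, e_2> = -6/sqrt(24).
Square and sum: Σ |<v, e_j>|^2 = 27/2.
Compute ||v||^2 = v·v = 14.
Deficit = 14 − 27/2 = 1/2 ≥ 0, confirming Bessel's inequality. (The deficit equals ||v − Σ <v,e_j> e_j||^2, the squared distance from v to span{e_j}.)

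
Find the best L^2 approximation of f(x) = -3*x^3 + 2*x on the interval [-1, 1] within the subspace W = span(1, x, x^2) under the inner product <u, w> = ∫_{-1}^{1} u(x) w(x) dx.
g(x) = x/5

The best approximation g ∈ W is the orthogonal projection of f onto W. Writing g = a_0 + a_1 x + a_2 x^2, the coefficients solve the normal equations G · a = b where
  G_{ij} = <φ_i, φ_j> and b_i = <f, φ_i>, with φ_0 = 1, φ_1 = x, φ_2 = x^2.
G =
  [2, 0, 2/3]
  [0, 2/3, 0]
  [2/3, 0, 2/5],
b = (0, 2/15, 0).
Solving gives a_0 = 0, a_1 = 1/5, a_2 = 0, so
  g(x) = x/5.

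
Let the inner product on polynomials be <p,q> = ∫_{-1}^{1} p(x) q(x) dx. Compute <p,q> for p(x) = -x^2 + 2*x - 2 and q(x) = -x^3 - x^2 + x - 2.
<p,q> = 58/5

Expand the product: p(x)·q(x) = x^5 - x^4 - x^3 + 6*x^2 - 6*x + 4.
∫_{-1}^{1} of each monomial x^k gives [2/(k+1) if k even, 0 if k odd]. Integrating term-by-term (or equivalently evaluating the antiderivative F(x) = x^6/6 - x^5/5 - x^4/4 + 2*x^3 - 3*x^2 + 4*x at the endpoints):
  F(1) − F(−1) = 163/60 − (-533/60) = 58/5.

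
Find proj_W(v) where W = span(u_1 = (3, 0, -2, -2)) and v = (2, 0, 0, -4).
proj_W(v) = (42/17, 0, -28/17, -28/17)

Set up U = [u_1 | ... | u_1] ∈ R^(4×1). The projector onto W = col(U) is P = U (U^T U)^(-1) U^T.
Compute U^T U =
  [17],
and U^T v = (14).
Solve U^T U · c = U^T v for the coefficients: c = (14/17). The projection is proj_W(v) = U c.
Check: (v - proj_W(v)) · u_1 = 0  (should be 0).
Result: proj_W(v) = (42/17, 0, -28/17, -28/17).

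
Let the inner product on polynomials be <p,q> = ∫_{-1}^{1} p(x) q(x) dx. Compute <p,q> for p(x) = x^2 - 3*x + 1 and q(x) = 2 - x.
<p,q> = 22/3

Expand the product: p(x)·q(x) = -x^3 + 5*x^2 - 7*x + 2.
∫_{-1}^{1} of each monomial x^k gives [2/(k+1) if k even, 0 if k odd]. Integrating term-by-term (or equivalently evaluating the antiderivative F(x) = -x^4/4 + 5*x^3/3 - 7*x^2/2 + 2*x at the endpoints):
  F(1) − F(−1) = -1/12 − (-89/12) = 22/3.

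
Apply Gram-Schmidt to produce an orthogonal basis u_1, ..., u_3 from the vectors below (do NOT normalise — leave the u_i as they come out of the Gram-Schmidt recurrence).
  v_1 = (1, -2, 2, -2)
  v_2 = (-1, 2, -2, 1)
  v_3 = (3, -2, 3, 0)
Orthogonal basis:
  u_1 = (1, -2, 2, -2)
  u_2 = (-2/13, 4/13, -4/13, -9/13)
  u_3 = (14/9, 8/9, 1/9, 0)

Apply the Gram-Schmidt recurrence
  u_1 = v_1
  u_i = v_i − Σ_{j<i} ((v_i · u_j) / (u_j · u_j)) · u_j.

Step by step this gives:
  u_1 = (1, -2, 2, -2)
  u_2 = (-2/13, 4/13, -4/13, -9/13)
  u_3 = (14/9, 8/9, 1/9, 0)

Orthogonality check:
  u_2 · u_1 = 0 (should be 0)
  u_3 · u_1 = 0 (should be 0)
  u_3 · u_2 = 0 (should be 0)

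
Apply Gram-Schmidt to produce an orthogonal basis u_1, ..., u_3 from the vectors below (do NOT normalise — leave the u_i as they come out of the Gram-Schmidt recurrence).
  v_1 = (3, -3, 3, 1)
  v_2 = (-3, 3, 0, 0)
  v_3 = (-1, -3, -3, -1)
Orthogonal basis:
  u_1 = (3, -3, 3, 1)
  u_2 = (-15/14, 15/14, 27/14, 9/14)
  u_3 = (-2, -2, 0, 0)

Apply the Gram-Schmidt recurrence
  u_1 = v_1
  u_i = v_i − Σ_{j<i} ((v_i · u_j) / (u_j · u_j)) · u_j.

Step by step this gives:
  u_1 = (3, -3, 3, 1)
  u_2 = (-15/14, 15/14, 27/14, 9/14)
  u_3 = (-2, -2, 0, 0)

Orthogonality check:
  u_2 · u_1 = 0 (should be 0)
  u_3 · u_1 = 0 (should be 0)
  u_3 · u_2 = 0 (should be 0)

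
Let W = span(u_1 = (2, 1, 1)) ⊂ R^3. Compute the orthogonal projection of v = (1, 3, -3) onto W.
proj_W(v) = (2/3, 1/3, 1/3)

Set up U = [u_1 | ... | u_1] ∈ R^(3×1). The projector onto W = col(U) is P = U (U^T U)^(-1) U^T.
Compute U^T U =
  [6],
and U^T v = (2).
Solve U^T U · c = U^T v for the coefficients: c = (1/3). The projection is proj_W(v) = U c.
Check: (v - proj_W(v)) · u_1 = 0  (should be 0).
Result: proj_W(v) = (2/3, 1/3, 1/3).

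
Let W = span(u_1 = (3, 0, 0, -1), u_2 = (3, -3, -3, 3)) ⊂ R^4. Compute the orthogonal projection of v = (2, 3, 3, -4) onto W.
proj_W(v) = (17/9, 25/9, 25/9, -13/3)

Set up U = [u_1 | ... | u_2] ∈ R^(4×2). The projector onto W = col(U) is P = U (U^T U)^(-1) U^T.
Compute U^T U =
  [10, 6]
  [6, 36],
and U^T v = (10, -24).
Solve U^T U · c = U^T v for the coefficients: c = (14/9, -25/27). The projection is proj_W(v) = U c.
Check: (v - proj_W(v)) · u_1 = 0  (should be 0).
Check: (v - proj_W(v)) · u_2 = 0  (should be 0).
Result: proj_W(v) = (17/9, 25/9, 25/9, -13/3).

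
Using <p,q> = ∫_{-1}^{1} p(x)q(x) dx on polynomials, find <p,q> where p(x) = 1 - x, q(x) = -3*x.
<p,q> = 2

Expand the product: p(x)·q(x) = 3*x^2 - 3*x.
∫_{-1}^{1} of each monomial x^k gives [2/(k+1) if k even, 0 if k odd]. Integrating term-by-term (or equivalently evaluating the antiderivative F(x) = x^3 - 3*x^2/2 at the endpoints):
  F(1) − F(−1) = -1/2 − (-5/2) = 2.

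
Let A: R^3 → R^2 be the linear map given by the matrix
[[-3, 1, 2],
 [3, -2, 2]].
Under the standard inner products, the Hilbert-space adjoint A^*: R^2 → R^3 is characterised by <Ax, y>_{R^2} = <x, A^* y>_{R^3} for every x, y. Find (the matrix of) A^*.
A^* = A^T =
[[-3, 3],
 [1, -2],
 [2, 2]]

For real matrices with standard dot products, the defining identity <Ax, y> = <x, A^* y> gives (Ax)^T y = x^T (A^*) y, i.e. x^T A^T y = x^T (A^*) y. Since this holds for all x, y, we must have A^* = A^T. Therefore
A^* =
[[-3, 3],
 [1, -2],
 [2, 2]].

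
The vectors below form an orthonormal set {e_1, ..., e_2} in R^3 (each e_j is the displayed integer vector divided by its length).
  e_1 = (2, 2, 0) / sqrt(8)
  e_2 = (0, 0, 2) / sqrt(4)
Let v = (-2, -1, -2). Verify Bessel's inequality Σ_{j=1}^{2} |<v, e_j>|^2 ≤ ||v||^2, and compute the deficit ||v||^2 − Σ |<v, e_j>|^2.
Σ |<v, e_j>|^2 = 17/2; ||v||^2 = 9; deficit = 1/2

Write each e_j = u_j / sqrt(<u_j, u_j>) where u_j is the displayed integer vector. Then <v, e_j> = <v, u_j> / sqrt(<u_j, u_j>), so |<v, e_j>|^2 = <v, u_j>^2 / <u_j, u_j>.
Coefficients: <v, e_1> = -6/sqrt(8), <v, e_2> = -4/sqrt(4).
Square and sum: Σ |<v, e_j>|^2 = 17/2.
Compute ||v||^2 = v·v = 9.
Deficit = 9 − 17/2 = 1/2 ≥ 0, confirming Bessel's inequality. (The deficit equals ||v − Σ <v,e_j> e_j||^2, the squared distance from v to span{e_j}.)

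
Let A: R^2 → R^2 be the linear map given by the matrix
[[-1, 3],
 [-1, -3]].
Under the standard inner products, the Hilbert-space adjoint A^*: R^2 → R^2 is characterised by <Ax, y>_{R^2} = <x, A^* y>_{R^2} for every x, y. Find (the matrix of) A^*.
A^* = A^T =
[[-1, -1],
 [3, -3]]

For real matrices with standard dot products, the defining identity <Ax, y> = <x, A^* y> gives (Ax)^T y = x^T (A^*) y, i.e. x^T A^T y = x^T (A^*) y. Since this holds for all x, y, we must have A^* = A^T. Therefore
A^* =
[[-1, -1],
 [3, -3]].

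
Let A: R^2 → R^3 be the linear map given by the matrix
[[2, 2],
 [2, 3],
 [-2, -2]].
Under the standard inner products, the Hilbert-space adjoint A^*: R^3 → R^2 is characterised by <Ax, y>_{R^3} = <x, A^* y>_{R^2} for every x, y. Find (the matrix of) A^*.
A^* = A^T =
[[2, 2, -2],
 [2, 3, -2]]

For real matrices with standard dot products, the defining identity <Ax, y> = <x, A^* y> gives (Ax)^T y = x^T (A^*) y, i.e. x^T A^T y = x^T (A^*) y. Since this holds for all x, y, we must have A^* = A^T. Therefore
A^* =
[[2, 2, -2],
 [2, 3, -2]].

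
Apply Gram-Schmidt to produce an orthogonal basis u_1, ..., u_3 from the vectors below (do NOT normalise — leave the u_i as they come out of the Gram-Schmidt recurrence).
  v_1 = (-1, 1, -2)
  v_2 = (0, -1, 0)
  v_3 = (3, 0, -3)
Orthogonal basis:
  u_1 = (-1, 1, -2)
  u_2 = (-1/6, -5/6, -1/3)
  u_3 = (18/5, 0, -9/5)

Apply the Gram-Schmidt recurrence
  u_1 = v_1
  u_i = v_i − Σ_{j<i} ((v_i · u_j) / (u_j · u_j)) · u_j.

Step by step this gives:
  u_1 = (-1, 1, -2)
  u_2 = (-1/6, -5/6, -1/3)
  u_3 = (18/5, 0, -9/5)

Orthogonality check:
  u_2 · u_1 = 0 (should be 0)
  u_3 · u_1 = 0 (should be 0)
  u_3 · u_2 = 0 (should be 0)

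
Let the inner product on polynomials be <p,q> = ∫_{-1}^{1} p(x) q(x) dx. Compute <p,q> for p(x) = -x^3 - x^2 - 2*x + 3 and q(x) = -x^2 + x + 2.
<p,q> = 22/3

Expand the product: p(x)·q(x) = x^5 - x^3 - 7*x^2 - x + 6.
∫_{-1}^{1} of each monomial x^k gives [2/(k+1) if k even, 0 if k odd]. Integrating term-by-term (or equivalently evaluating the antiderivative F(x) = x^6/6 - x^4/4 - 7*x^3/3 - x^2/2 + 6*x at the endpoints):
  F(1) − F(−1) = 37/12 − (-17/4) = 22/3.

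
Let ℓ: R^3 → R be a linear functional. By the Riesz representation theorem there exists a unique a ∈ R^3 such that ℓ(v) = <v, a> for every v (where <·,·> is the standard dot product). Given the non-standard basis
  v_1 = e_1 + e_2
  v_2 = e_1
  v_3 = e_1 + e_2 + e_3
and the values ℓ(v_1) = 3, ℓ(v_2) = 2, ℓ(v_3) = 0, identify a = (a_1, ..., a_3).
a = (2, 1, -3)

Write a = (a_1, ..., a_3) in the standard basis. For each basis vector v_i, ℓ(v_i) = <v_i, a> is a linear equation in the a_j's. Collect the n equations into a matrix system V a = ℓ, where row i of V is v_i (expressed in the standard basis). Since V is invertible (lower-triangular with 1s on the diagonal, up to permutation), solve by back-substitution:
  V =
[[1, 1, 0],
 [1, 0, 0],
 [1, 1, 1]]
  V a = (3, 2, 0)
Solving gives a = (2, 1, -3).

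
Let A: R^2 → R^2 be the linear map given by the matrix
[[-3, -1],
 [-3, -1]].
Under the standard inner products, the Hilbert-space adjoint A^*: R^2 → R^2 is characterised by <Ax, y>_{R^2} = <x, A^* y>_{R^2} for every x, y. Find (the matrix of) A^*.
A^* = A^T =
[[-3, -3],
 [-1, -1]]

For real matrices with standard dot products, the defining identity <Ax, y> = <x, A^* y> gives (Ax)^T y = x^T (A^*) y, i.e. x^T A^T y = x^T (A^*) y. Since this holds for all x, y, we must have A^* = A^T. Therefore
A^* =
[[-3, -3],
 [-1, -1]].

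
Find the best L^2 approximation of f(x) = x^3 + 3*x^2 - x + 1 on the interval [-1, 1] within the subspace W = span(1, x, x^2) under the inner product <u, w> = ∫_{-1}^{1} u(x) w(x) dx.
g(x) = 3*x^2 - 2*x/5 + 1

The best approximation g ∈ W is the orthogonal projection of f onto W. Writing g = a_0 + a_1 x + a_2 x^2, the coefficients solve the normal equations G · a = b where
  G_{ij} = <φ_i, φ_j> and b_i = <f, φ_i>, with φ_0 = 1, φ_1 = x, φ_2 = x^2.
G =
  [2, 0, 2/3]
  [0, 2/3, 0]
  [2/3, 0, 2/5],
b = (4, -4/15, 28/15).
Solving gives a_0 = 1, a_1 = -2/5, a_2 = 3, so
  g(x) = 3*x^2 - 2*x/5 + 1.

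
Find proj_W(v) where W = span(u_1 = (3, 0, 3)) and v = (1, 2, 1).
proj_W(v) = (1, 0, 1)

Set up U = [u_1 | ... | u_1] ∈ R^(3×1). The projector onto W = col(U) is P = U (U^T U)^(-1) U^T.
Compute U^T U =
  [18],
and U^T v = (6).
Solve U^T U · c = U^T v for the coefficients: c = (1/3). The projection is proj_W(v) = U c.
Check: (v - proj_W(v)) · u_1 = 0  (should be 0).
Result: proj_W(v) = (1, 0, 1).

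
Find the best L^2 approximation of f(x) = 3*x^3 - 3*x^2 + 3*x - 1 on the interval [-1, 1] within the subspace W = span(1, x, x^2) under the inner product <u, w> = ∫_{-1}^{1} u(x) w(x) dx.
g(x) = -3*x^2 + 24*x/5 - 1

The best approximation g ∈ W is the orthogonal projection of f onto W. Writing g = a_0 + a_1 x + a_2 x^2, the coefficients solve the normal equations G · a = b where
  G_{ij} = <φ_i, φ_j> and b_i = <f, φ_i>, with φ_0 = 1, φ_1 = x, φ_2 = x^2.
G =
  [2, 0, 2/3]
  [0, 2/3, 0]
  [2/3, 0, 2/5],
b = (-4, 16/5, -28/15).
Solving gives a_0 = -1, a_1 = 24/5, a_2 = -3, so
  g(x) = -3*x^2 + 24*x/5 - 1.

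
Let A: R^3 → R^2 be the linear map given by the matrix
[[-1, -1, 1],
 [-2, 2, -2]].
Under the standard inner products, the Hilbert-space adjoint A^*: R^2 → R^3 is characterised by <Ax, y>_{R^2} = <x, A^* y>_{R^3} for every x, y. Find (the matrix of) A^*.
A^* = A^T =
[[-1, -2],
 [-1, 2],
 [1, -2]]

For real matrices with standard dot products, the defining identity <Ax, y> = <x, A^* y> gives (Ax)^T y = x^T (A^*) y, i.e. x^T A^T y = x^T (A^*) y. Since this holds for all x, y, we must have A^* = A^T. Therefore
A^* =
[[-1, -2],
 [-1, 2],
 [1, -2]].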